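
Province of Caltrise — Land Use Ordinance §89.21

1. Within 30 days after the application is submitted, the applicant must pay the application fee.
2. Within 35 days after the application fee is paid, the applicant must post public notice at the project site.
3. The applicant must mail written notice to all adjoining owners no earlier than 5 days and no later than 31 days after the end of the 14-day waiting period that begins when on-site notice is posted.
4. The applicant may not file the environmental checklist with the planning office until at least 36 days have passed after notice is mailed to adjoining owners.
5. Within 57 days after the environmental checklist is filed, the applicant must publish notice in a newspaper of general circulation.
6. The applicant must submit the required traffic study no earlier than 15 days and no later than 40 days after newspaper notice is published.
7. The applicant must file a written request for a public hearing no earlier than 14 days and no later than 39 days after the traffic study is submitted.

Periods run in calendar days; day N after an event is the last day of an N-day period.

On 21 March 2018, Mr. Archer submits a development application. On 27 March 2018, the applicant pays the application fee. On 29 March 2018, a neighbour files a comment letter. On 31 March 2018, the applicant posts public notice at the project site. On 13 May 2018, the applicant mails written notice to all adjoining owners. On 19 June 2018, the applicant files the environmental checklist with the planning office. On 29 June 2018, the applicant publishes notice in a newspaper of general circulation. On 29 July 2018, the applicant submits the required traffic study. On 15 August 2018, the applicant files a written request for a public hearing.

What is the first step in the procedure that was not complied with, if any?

(1) due by 21 March 2018 + 30 days = 20 April 2018; done 27 March 2018 — timely.
(2) due by 27 March 2018 + 35 days = 1 May 2018; 31 March 2018 is within that limit.
(3) the permitted window runs from 14 April 2018 + 5 = 19 April 2018 to 14 April 2018 + 31 = 15 May 2018; 13 May 2018 falls inside that range.
(4) permitted from 13 May 2018 + 36 days = 18 June 2018 onward; done 19 June 2018 — permitted.
(5) due by 19 June 2018 + 57 days = 15 August 2018; done 29 June 2018 — timely.
(6) the permitted window runs from 29 June 2018 + 15 = 14 July 2018 to 29 June 2018 + 40 = 8 August 2018; done 29 July 2018 — within the window.
(7) the permitted window runs from 29 July 2018 + 14 = 12 August 2018 to 29 July 2018 + 39 = 6 September 2018; done 15 August 2018, which is between those dates.

None — every step was satisfied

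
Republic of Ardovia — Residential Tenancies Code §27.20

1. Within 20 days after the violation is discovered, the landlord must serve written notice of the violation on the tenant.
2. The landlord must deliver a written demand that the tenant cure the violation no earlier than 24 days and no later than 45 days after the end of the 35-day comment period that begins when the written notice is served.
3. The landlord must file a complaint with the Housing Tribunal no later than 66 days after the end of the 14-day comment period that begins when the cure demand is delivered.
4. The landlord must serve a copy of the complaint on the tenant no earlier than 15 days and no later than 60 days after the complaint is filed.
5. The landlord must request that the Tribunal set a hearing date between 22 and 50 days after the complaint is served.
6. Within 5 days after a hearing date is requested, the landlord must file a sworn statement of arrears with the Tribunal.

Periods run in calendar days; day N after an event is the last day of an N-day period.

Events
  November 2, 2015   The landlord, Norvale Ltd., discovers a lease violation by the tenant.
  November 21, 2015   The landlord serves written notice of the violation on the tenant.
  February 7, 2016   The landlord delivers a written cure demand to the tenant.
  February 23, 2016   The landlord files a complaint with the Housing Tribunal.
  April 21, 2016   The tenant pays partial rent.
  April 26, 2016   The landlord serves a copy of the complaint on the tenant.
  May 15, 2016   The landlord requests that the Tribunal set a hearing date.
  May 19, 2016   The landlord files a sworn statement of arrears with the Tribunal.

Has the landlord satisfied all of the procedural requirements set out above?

No

Step 1: 20 days after November 2, 2015 (when the violation is discovered) is November 22, 2015; done November 21, 2015 — timely.
Step 2: the window is 24–45 days after December 26, 2015 (end of the 35-day comment period, which began when the written notice is served on November 21, 2015), so January 19, 2016 through February 9, 2016; February 7, 2016 falls inside that range.
Step 3: 66 days after February 21, 2016 (end of the 14-day comment period, which began when the cure demand is delivered on February 7, 2016) is April 27, 2016; completed February 23, 2016, before the deadline.
Step 4: the window is 15–60 days after February 23, 2016 (when the complaint is filed), so March 9, 2016 through April 23, 2016; April 26, 2016 is 3 days past the end of the window.
The procedure was therefore not followed at step 4.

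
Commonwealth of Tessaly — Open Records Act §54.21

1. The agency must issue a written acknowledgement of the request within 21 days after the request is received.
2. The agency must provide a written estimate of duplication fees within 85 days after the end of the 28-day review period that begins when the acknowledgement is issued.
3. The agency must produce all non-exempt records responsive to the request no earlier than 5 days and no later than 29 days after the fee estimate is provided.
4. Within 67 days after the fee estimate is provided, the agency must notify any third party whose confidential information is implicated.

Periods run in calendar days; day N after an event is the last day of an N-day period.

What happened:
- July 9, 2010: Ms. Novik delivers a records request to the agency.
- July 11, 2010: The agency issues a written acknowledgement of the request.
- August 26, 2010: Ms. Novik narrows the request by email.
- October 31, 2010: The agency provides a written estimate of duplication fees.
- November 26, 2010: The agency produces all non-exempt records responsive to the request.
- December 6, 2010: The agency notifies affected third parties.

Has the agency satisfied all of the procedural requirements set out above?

Yes

(1) due by July 9, 2010 + 21 days = July 30, 2010; July 11, 2010 is within that limit.
(2) due by August 8, 2010 + 85 days = November 1, 2010; completed October 31, 2010, before the deadline.
(3) the permitted window runs from October 31, 2010 + 5 = November 5, 2010 to October 31, 2010 + 29 = November 29, 2010; November 26, 2010 falls inside that range.
(4) due by October 31, 2010 + 67 days = January 6, 2011; done December 6, 2010 — timely.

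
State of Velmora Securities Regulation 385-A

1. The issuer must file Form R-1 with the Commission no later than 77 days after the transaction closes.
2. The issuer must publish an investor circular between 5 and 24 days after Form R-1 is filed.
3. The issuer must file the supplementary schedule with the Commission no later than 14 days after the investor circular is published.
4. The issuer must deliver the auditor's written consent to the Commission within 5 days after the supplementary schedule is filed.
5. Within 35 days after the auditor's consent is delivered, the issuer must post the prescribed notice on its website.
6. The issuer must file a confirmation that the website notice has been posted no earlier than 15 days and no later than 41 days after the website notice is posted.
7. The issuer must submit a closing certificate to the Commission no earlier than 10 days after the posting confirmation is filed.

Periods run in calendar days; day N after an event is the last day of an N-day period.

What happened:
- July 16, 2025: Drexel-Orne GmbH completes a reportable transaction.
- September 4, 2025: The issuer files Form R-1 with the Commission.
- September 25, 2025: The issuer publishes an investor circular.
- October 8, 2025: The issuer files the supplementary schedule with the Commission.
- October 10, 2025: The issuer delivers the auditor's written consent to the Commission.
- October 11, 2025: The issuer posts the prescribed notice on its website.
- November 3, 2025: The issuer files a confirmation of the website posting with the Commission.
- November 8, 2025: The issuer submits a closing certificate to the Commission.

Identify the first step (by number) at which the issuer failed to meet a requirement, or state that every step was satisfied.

Step 7

(1) due by July 16, 2025 + 77 days = October 1, 2025; done September 4, 2025 — timely.
(2) the permitted window runs from September 4, 2025 + 5 = September 9, 2025 to September 4, 2025 + 24 = September 28, 2025; done September 25, 2025, which is between those dates.
(3) due by September 25, 2025 + 14 days = October 9, 2025; done October 8, 2025 — timely.
(4) due by October 8, 2025 + 5 days = October 13, 2025; done October 10, 2025 — timely.
(5) due by October 10, 2025 + 35 days = November 14, 2025; completed October 11, 2025, before the deadline.
(6) the permitted window runs from October 11, 2025 + 15 = October 26, 2025 to October 11, 2025 + 41 = November 21, 2025; done November 3, 2025, which is between those dates.
(7) permitted from November 3, 2025 + 10 days = November 13, 2025 onward; November 8, 2025 is 5 days before the earliest permitted date.
The analysis stops there.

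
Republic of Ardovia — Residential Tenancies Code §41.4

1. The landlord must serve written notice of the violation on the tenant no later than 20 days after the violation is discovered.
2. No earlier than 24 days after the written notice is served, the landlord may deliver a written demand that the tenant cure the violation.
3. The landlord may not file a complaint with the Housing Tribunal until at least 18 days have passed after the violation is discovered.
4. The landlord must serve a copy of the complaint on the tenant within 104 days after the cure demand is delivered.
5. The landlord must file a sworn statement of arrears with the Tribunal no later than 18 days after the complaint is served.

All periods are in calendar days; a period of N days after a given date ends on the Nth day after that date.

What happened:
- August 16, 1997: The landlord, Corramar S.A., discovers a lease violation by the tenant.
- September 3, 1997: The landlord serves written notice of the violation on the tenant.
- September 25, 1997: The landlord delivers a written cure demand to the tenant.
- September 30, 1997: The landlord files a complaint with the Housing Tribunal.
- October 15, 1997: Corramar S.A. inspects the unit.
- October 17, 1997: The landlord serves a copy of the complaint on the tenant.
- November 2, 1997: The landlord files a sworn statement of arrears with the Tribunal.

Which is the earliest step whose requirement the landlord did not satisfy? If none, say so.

Step 1: 20 days after August 16, 1997 (when the violation is discovered) is September 5, 1997; completed September 3, 1997, before the deadline.
Step 2: the earliest permitted date is 24 days after September 3, 1997 (when the written notice is served), i.e. September 27, 1997; done September 25, 1997 — 2 days too early.

Step 2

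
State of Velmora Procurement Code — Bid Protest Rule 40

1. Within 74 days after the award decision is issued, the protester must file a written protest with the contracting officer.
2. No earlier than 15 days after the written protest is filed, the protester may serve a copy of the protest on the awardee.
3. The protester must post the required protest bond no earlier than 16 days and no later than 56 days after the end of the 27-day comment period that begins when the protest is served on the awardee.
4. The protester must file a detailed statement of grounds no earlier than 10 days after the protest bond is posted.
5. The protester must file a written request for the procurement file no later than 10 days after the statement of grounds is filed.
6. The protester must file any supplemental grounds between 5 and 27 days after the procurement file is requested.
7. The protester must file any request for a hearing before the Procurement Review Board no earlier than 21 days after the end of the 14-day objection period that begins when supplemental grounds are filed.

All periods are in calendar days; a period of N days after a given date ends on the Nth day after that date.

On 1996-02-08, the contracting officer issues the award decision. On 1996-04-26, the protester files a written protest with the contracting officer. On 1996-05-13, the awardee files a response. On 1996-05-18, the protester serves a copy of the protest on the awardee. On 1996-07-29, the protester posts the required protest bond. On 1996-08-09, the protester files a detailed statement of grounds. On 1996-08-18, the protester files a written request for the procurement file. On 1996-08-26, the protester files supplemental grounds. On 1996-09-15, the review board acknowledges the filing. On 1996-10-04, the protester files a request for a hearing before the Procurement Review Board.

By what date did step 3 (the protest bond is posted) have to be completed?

1996-08-09

The protest is served on the awardee on 1996-05-18; the 27-day comment period therefore ends 1996-06-14, and step 3 runs from that date. The window is 16–56 days after 1996-06-14; it closes on 1996-08-09.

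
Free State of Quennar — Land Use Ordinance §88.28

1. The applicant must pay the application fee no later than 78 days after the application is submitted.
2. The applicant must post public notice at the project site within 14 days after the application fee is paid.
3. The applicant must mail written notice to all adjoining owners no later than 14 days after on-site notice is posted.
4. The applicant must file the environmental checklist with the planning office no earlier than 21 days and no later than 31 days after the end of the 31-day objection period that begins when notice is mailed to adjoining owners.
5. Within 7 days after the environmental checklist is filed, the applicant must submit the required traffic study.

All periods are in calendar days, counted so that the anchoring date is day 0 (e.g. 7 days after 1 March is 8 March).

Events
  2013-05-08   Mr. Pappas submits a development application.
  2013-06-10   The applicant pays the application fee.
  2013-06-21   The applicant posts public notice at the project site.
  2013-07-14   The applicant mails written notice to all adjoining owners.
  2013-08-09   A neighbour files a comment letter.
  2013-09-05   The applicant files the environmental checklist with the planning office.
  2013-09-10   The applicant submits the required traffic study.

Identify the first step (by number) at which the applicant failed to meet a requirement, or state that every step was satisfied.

Step 3

Step 1 — counting 78 days from 2013-05-08 (when the application is submitted) gives a deadline of 2013-07-25; done 2013-06-10 — timely.
Step 2 — counting 14 days from 2013-06-10 (when the application fee is paid) gives a deadline of 2013-06-24; done 2013-06-21 — timely.
Step 3 — counting 14 days from 2013-06-21 (when on-site notice is posted) gives a deadline of 2013-07-05; done 2013-07-14 — 9 days late.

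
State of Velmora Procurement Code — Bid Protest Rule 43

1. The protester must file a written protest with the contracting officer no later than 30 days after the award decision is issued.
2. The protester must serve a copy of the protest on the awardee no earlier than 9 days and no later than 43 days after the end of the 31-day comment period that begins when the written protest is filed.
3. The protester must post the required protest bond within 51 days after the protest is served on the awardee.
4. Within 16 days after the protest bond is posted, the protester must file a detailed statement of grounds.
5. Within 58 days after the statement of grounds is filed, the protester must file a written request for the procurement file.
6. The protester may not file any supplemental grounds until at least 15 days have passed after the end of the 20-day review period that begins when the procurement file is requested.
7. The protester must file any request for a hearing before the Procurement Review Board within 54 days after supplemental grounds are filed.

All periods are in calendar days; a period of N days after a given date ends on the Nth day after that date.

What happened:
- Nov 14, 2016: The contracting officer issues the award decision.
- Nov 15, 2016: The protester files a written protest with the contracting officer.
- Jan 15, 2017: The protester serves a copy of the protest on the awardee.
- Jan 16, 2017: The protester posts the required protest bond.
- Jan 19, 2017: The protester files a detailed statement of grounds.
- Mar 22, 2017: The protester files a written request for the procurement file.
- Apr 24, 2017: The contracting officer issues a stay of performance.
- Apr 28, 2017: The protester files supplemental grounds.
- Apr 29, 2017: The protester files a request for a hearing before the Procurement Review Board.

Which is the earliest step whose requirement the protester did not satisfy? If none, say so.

(1) due by Nov 14, 2016 + 30 days = Dec 14, 2016; completed Nov 15, 2016, before the deadline.
(2) the permitted window runs from Dec 16, 2016 + 9 = Dec 25, 2016 to Dec 16, 2016 + 43 = Jan 28, 2017; Jan 15, 2017 falls inside that range.
(3) due by Jan 15, 2017 + 51 days = Mar 7, 2017; Jan 16, 2017 is within that limit.
(4) due by Jan 16, 2017 + 16 days = Feb 1, 2017; completed Jan 19, 2017, before the deadline.
(5) due by Jan 19, 2017 + 58 days = Mar 18, 2017; not done until Mar 22, 2017, 4 days after the deadline.

Step 5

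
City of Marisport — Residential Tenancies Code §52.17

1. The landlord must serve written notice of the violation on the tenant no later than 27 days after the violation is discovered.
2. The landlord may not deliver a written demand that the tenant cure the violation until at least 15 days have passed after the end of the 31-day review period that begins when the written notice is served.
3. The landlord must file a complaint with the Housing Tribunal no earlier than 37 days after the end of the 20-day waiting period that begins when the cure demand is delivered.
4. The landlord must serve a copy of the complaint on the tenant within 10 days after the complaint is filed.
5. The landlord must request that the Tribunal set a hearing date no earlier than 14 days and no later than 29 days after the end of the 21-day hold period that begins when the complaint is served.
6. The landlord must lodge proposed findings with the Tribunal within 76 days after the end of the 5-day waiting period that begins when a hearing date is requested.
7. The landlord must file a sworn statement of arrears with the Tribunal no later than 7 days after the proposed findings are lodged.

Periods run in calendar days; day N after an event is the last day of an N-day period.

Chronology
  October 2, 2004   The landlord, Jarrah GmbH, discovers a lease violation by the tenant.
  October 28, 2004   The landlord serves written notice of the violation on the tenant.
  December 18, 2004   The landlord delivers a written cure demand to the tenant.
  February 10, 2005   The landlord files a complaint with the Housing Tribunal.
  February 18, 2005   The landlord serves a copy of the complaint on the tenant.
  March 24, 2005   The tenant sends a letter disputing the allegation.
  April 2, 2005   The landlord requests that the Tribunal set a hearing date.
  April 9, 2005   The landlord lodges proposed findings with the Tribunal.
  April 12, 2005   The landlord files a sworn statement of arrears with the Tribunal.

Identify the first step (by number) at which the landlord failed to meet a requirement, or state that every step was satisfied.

Step 3

Step 1: 27 days after October 2, 2004 (when the violation is discovered) is October 29, 2004; completed October 28, 2004, before the deadline.
Step 2: the earliest permitted date is 15 days after November 28, 2004 (end of the 31-day review period, which began when the written notice is served on October 28, 2004), i.e. December 13, 2004; December 18, 2004 is on or after that date.
Step 3: the earliest permitted date is 37 days after January 7, 2005 (end of the 20-day waiting period, which began when the cure demand is delivered on December 18, 2004), i.e. February 13, 2005; done February 10, 2005 — 3 days too early.
The analysis stops there.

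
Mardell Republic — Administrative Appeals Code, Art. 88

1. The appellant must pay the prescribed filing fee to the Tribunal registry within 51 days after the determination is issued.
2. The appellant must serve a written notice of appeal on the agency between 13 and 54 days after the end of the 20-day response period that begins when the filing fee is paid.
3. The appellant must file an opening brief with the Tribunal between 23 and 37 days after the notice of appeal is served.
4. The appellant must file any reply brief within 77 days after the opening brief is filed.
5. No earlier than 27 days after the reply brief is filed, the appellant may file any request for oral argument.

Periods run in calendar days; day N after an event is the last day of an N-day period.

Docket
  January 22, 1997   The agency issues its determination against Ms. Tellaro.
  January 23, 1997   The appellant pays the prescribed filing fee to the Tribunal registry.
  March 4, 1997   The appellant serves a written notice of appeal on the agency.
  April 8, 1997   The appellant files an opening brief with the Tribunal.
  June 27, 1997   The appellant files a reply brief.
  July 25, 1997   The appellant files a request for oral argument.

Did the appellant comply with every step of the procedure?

No

Step 1 — counting 51 days from January 22, 1997 (when the determination is issued) gives a deadline of March 14, 1997; completed January 23, 1997, before the deadline.
Step 2 — 13 and 54 days from February 12, 1997 (end of the 20-day response period, which began when the filing fee is paid on January 23, 1997) are February 25, 1997 and April 7, 1997 respectively; done March 4, 1997 — within the window.
Step 3 — 23 and 37 days from March 4, 1997 (when the notice of appeal is served) are March 27, 1997 and April 10, 1997 respectively; done April 8, 1997 — within the window.
Step 4 — counting 77 days from April 8, 1997 (when the opening brief is filed) gives a deadline of June 24, 1997; done June 27, 1997 — 3 days late.
Later steps need not be reached.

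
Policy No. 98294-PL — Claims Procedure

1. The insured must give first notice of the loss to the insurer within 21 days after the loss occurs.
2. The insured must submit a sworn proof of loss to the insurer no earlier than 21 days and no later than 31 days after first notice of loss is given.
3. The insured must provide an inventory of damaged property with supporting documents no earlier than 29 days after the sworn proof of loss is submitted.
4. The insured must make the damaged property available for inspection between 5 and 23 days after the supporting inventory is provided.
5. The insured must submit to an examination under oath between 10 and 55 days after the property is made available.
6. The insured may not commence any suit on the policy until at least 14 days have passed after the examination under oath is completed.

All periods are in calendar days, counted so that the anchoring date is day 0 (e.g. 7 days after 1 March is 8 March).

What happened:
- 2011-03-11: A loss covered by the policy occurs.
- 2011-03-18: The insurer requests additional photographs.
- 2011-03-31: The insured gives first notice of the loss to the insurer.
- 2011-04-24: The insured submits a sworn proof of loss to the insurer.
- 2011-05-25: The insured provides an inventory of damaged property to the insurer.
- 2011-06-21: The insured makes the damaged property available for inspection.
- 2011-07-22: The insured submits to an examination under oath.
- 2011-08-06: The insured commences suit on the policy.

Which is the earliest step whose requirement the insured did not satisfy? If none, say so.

(1) due by 2011-03-11 + 21 days = 2011-04-01; done 2011-03-31 — timely.
(2) the permitted window runs from 2011-03-31 + 21 = 2011-04-21 to 2011-03-31 + 31 = 2011-05-01; 2011-04-24 falls inside that range.
(3) permitted from 2011-04-24 + 29 days = 2011-05-23 onward; done 2011-05-25, after the minimum wait.
(4) the permitted window runs from 2011-05-25 + 5 = 2011-05-30 to 2011-05-25 + 23 = 2011-06-17; done 2011-06-21 — 4 days after the window closed.

Step 4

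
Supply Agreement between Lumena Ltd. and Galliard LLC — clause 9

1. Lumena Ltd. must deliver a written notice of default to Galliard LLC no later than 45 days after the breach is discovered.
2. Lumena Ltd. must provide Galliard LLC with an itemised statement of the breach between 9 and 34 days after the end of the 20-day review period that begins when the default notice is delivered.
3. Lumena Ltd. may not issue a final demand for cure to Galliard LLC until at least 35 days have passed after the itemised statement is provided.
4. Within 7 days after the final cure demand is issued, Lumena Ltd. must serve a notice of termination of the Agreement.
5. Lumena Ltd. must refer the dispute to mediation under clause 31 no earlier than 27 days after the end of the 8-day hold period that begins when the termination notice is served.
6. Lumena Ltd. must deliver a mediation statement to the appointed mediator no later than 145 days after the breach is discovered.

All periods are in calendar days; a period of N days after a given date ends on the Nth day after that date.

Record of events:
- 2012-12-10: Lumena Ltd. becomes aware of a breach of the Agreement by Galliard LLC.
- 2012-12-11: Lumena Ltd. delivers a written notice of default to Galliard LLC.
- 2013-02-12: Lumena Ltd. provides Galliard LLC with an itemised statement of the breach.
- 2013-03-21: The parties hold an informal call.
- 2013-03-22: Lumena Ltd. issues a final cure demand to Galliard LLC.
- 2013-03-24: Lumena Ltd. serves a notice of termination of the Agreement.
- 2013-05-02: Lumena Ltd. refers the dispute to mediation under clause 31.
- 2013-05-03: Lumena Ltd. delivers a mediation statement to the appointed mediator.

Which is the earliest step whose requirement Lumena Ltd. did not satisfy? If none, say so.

Step 1 — counting 45 days from 2012-12-10 (when the breach is discovered) gives a deadline of 2013-01-24; 2012-12-11 is within that limit.
Step 2 — 9 and 34 days from 2012-12-31 (end of the 20-day review period, which began when the default notice is delivered on 2012-12-11) are 2013-01-09 and 2013-02-03 respectively; done 2013-02-12 — 9 days after the window closed.
Later steps need not be reached.

Step 2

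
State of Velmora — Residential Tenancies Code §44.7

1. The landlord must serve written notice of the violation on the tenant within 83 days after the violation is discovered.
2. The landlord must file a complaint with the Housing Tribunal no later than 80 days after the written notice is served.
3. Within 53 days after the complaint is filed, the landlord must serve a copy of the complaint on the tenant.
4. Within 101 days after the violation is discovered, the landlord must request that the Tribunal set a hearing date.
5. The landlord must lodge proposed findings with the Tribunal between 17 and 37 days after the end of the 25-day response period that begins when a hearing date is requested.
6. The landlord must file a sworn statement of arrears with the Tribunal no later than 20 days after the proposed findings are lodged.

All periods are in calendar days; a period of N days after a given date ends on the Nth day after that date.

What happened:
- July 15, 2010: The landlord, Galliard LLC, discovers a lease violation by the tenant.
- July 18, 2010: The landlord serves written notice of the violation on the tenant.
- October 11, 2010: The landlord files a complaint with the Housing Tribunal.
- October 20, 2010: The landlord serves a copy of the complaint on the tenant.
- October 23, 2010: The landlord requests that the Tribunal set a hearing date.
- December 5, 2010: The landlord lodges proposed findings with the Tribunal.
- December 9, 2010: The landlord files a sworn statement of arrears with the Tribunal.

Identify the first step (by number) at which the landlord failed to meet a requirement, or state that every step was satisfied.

(1) due by July 15, 2010 + 83 days = October 6, 2010; July 18, 2010 is within that limit.
(2) due by July 18, 2010 + 80 days = October 6, 2010; October 11, 2010 misses that deadline by 5 days.
That is the first point of non-compliance.

Step 2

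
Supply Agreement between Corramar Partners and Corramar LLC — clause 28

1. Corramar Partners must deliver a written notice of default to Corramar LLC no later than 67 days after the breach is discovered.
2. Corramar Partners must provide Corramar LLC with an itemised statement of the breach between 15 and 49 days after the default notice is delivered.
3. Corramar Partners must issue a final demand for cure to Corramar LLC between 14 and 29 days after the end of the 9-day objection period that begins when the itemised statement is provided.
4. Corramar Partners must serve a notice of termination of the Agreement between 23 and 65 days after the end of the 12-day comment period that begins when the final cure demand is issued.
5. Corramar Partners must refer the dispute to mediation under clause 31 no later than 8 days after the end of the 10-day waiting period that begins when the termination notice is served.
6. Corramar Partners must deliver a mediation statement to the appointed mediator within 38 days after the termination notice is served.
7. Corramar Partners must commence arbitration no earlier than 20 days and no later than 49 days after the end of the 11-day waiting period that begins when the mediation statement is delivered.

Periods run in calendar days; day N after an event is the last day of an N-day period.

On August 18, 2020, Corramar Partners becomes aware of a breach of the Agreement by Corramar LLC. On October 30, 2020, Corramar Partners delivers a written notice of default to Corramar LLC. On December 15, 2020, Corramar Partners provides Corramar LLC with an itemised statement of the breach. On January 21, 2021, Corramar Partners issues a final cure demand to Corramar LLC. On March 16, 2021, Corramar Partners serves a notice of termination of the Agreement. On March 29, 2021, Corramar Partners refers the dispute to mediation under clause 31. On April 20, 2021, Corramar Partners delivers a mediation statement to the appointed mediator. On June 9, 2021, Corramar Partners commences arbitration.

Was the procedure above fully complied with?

(1) due by August 18, 2020 + 67 days = October 24, 2020; not done until October 30, 2020, 6 days after the deadline.

No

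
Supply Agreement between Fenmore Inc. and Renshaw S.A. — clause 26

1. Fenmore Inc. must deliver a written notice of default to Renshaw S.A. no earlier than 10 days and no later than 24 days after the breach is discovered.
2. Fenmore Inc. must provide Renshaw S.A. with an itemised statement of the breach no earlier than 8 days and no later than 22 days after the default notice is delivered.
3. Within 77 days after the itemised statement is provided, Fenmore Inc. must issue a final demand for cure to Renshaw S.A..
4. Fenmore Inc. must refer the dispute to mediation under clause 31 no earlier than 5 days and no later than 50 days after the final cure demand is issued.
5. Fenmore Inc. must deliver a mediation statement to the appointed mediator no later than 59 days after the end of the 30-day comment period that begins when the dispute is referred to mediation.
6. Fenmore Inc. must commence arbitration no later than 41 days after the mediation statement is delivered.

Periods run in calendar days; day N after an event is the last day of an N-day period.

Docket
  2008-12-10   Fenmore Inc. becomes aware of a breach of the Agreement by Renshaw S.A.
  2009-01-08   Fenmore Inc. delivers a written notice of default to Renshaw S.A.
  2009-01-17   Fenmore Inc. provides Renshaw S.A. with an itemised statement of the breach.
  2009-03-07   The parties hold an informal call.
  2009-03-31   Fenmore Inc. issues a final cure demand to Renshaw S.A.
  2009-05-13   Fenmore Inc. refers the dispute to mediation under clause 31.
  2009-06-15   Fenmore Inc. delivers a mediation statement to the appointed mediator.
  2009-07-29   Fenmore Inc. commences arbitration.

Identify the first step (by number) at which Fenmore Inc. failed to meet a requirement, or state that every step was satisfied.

Step 1

Step 1 — 10 and 24 days from 2008-12-10 (when the breach is discovered) are 2008-12-20 and 2009-01-03 respectively; done 2009-01-08 — 5 days after the window closed.
The analysis stops there.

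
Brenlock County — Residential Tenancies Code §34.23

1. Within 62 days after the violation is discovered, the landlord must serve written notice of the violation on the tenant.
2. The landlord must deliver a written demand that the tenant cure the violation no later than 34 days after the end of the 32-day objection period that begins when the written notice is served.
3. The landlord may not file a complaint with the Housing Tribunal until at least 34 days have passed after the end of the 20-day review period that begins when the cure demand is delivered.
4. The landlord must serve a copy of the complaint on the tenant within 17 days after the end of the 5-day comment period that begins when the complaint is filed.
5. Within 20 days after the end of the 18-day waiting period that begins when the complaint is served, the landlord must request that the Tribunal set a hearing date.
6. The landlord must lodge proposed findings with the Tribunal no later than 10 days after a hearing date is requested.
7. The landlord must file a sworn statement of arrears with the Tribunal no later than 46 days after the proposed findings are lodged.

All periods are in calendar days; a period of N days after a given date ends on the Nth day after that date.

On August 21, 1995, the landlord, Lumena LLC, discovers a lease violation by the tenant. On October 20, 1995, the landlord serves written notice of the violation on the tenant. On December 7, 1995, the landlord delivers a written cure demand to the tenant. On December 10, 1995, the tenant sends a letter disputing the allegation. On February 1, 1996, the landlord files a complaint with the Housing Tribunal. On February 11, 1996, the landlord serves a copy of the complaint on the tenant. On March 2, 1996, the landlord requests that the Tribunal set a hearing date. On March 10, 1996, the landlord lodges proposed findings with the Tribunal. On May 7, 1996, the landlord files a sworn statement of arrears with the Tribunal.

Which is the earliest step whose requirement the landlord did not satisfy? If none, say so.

Step 7

Step 1 — counting 62 days from August 21, 1995 (when the violation is discovered) gives a deadline of October 22, 1995; done October 20, 1995 — timely.
Step 2 — counting 34 days from November 21, 1995 (end of the 32-day objection period, which began when the written notice is served on October 20, 1995) gives a deadline of December 25, 1995; done December 7, 1995 — timely.
Step 3 — must wait 34 days from December 27, 1995 (end of the 20-day review period, which began when the cure demand is delivered on December 7, 1995), so not before January 30, 1996; February 1, 1996 is on or after that date.
Step 4 — counting 17 days from February 6, 1996 (end of the 5-day comment period, which began when the complaint is filed on February 1, 1996) gives a deadline of February 23, 1996; done February 11, 1996 — timely.
Step 5 — counting 20 days from February 29, 1996 (end of the 18-day waiting period, which began when the complaint is served on February 11, 1996) gives a deadline of March 20, 1996; March 2, 1996 is within that limit.
Step 6 — counting 10 days from March 2, 1996 (when a hearing date is requested) gives a deadline of March 12, 1996; done March 10, 1996 — timely.
Step 7 — counting 46 days from March 10, 1996 (when the proposed findings are lodged) gives a deadline of April 25, 1996; done May 7, 1996 — 12 days late.
That is the first point of non-compliance.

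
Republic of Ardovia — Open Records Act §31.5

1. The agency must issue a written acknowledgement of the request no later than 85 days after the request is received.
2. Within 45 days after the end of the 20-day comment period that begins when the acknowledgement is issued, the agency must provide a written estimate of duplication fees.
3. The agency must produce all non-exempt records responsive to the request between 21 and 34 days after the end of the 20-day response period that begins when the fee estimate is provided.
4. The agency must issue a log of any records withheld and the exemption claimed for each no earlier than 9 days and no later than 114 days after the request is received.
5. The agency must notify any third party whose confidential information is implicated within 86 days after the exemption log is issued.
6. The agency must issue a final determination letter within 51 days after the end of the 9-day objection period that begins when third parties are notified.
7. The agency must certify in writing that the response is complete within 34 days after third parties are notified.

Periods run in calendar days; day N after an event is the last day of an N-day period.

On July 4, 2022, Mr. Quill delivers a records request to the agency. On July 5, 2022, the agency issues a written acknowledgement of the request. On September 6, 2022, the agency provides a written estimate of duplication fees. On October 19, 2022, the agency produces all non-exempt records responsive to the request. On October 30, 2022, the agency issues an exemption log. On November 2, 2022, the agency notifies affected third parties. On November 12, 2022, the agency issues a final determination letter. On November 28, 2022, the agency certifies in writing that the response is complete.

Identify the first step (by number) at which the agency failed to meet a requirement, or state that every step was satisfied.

Step 1 — counting 85 days from July 4, 2022 (when the request is received) gives a deadline of September 27, 2022; done July 5, 2022 — timely.
Step 2 — counting 45 days from July 25, 2022 (end of the 20-day comment period, which began when the acknowledgement is issued on July 5, 2022) gives a deadline of September 8, 2022; done September 6, 2022 — timely.
Step 3 — 21 and 34 days from September 26, 2022 (end of the 20-day response period, which began when the fee estimate is provided on September 6, 2022) are October 17, 2022 and October 30, 2022 respectively; done October 19, 2022, which is between those dates.
Step 4 — 9 and 114 days from July 4, 2022 (when the request is received) are July 13, 2022 and October 26, 2022 respectively; October 30, 2022 is 4 days past the end of the window.
Later steps need not be reached.

Step 4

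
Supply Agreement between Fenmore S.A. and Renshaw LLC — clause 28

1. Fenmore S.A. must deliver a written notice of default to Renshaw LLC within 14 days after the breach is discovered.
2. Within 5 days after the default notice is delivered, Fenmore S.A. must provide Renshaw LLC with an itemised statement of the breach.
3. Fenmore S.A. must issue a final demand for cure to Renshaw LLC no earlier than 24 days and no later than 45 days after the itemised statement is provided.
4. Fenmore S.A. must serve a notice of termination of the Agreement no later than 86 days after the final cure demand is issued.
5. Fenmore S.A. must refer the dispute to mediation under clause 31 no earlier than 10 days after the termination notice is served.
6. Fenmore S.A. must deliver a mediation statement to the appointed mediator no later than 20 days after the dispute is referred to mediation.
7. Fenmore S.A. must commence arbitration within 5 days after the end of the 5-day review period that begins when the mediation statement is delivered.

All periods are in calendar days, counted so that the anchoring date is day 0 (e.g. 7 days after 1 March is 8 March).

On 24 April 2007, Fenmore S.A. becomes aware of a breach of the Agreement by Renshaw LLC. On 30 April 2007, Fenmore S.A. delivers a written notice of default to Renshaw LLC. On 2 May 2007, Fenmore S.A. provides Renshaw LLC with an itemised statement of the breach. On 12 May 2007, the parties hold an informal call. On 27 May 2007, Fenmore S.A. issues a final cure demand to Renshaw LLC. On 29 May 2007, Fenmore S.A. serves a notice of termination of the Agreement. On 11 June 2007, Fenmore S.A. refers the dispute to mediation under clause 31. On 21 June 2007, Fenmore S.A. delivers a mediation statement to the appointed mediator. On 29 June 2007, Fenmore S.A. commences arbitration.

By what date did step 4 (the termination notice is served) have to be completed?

21 August 2007

Step 4 runs from 27 May 2007, when the final cure demand is issued. 86 days after 27 May 2007 is 21 August 2007.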